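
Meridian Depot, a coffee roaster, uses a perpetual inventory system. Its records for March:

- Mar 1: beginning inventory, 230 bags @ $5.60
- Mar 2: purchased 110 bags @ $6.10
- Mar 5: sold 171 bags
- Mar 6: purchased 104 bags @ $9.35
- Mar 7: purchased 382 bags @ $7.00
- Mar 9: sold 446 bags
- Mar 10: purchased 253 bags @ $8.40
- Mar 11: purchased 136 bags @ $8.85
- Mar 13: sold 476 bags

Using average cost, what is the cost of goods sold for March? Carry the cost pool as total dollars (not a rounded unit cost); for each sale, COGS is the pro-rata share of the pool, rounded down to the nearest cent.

COGS = $7,954.31

After Mar 1: 230 on hand, pool $1,288.00 (≈ $5.6000 each)
After Mar 2: 340 on hand, pool $1,959.00 (≈ $5.7618 each)
Mar 5, sell 171: 171/340 × $1,959.00 → $985.26
After Mar 6: 273 on hand, pool $1,946.14 (≈ $7.1287 each)
After Mar 7: 655 on hand, pool $4,620.14 (≈ $7.0536 each)
Mar 9, sell 446: 446/655 × $4,620.14 → $3,145.92
After Mar 10: 462 on hand, pool $3,599.42 (≈ $7.7910 each)
After Mar 11: 598 on hand, pool $4,803.02 (≈ $8.0318 each)
Mar 13, sell 476: 476/598 × $4,803.02 → $3,823.13
Total COGS = $985.26 + $3,145.92 + $3,823.13 = $7,954.31
Ending inventory (cost pool remaining) = $979.89
Check: goods available $8,934.20 = COGS $7,954.31 + ending $979.89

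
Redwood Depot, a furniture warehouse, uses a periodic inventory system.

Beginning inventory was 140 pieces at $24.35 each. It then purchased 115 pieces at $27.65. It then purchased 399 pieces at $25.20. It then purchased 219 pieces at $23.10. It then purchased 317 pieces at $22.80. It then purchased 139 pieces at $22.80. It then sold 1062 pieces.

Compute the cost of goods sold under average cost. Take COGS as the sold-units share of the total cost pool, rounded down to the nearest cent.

Sale 1, sell 1062: 1062/1329 × $32,099.25 → $25,650.41
Ending inventory (cost pool remaining) = $6,448.84

COGS = $25,650.41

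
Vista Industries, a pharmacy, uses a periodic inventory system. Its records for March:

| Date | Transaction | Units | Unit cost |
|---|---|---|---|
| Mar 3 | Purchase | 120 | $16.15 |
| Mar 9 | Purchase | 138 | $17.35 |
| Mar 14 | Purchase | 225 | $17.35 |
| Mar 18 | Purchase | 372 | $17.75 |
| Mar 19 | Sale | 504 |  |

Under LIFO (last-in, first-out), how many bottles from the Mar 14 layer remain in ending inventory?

Mar 19, 504 sold [LIFO — newest first]: 372 @ $17.75 + 132 @ $17.35 = $8,893.20
Ending inventory: 120 @ $16.15 + 138 @ $17.35 + 93 @ $17.35 = $5,945.85
Check: goods available $14,839.05 = COGS $8,893.20 + ending $5,945.85

93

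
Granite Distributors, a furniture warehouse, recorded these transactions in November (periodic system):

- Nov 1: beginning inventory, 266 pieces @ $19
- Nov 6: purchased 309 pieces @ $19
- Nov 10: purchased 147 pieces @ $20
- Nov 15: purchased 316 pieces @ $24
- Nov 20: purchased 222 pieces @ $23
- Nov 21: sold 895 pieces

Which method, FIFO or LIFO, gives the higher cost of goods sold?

LIFO

FIFO COGS: 266 @ $19 + 309 @ $19 + 147 @ $20 + 173 @ $24 = $18,017
LIFO COGS: 222 @ $23 + 316 @ $24 + 147 @ $20 + 210 @ $19 = $19,620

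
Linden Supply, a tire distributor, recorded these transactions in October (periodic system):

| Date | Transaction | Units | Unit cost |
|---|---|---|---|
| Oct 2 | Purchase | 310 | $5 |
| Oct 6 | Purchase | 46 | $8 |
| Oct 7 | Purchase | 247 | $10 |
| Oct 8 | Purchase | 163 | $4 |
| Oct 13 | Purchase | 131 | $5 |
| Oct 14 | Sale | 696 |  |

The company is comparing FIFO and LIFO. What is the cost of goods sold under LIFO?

COGS = $4,690

FIFO COGS: 310 @ $5 + 46 @ $8 + 247 @ $10 + 93 @ $4 = $4,760
LIFO COGS: 131 @ $5 + 163 @ $4 + 247 @ $10 + 46 @ $8 + 109 @ $5 = $4,690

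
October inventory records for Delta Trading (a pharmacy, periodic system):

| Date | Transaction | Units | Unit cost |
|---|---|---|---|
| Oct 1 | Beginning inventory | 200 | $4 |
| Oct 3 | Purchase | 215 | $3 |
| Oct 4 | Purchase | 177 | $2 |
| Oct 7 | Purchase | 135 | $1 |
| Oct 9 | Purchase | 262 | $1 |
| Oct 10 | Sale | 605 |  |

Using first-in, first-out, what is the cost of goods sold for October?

COGS = $1,812

Oct 10, 605 sold [FIFO — oldest first]: 200 @ $4 + 215 @ $3 + 177 @ $2 + 13 @ $1 = $1,812
Ending inventory: 122 @ $1 + 262 @ $1 = $384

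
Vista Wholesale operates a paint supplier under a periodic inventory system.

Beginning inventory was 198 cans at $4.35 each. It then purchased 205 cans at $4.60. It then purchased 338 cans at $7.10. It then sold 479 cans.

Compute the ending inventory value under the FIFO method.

Ending inventory = $1,860.20

Sale 1 (479) [FIFO — oldest first]: 198 @ $4.35 + 205 @ $4.60 + 76 @ $7.10 = $2,343.90
Ending inventory: 262 @ $7.10 = $1,860.20
Check: goods available $4,204.10 = COGS $2,343.90 + ending $1,860.20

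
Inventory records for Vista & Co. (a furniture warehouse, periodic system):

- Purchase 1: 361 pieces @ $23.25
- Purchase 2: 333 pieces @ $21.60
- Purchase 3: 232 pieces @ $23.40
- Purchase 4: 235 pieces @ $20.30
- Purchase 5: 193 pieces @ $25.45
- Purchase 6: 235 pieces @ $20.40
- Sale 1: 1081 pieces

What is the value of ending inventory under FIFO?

Sale 1 (1081) [FIFO — oldest first]: 361 @ $23.25 + 333 @ $21.60 + 232 @ $23.40 + 155 @ $20.30 = $24,161.35
Ending inventory: 80 @ $20.30 + 193 @ $25.45 + 235 @ $20.40 = $11,329.85

Ending inventory = $11,329.85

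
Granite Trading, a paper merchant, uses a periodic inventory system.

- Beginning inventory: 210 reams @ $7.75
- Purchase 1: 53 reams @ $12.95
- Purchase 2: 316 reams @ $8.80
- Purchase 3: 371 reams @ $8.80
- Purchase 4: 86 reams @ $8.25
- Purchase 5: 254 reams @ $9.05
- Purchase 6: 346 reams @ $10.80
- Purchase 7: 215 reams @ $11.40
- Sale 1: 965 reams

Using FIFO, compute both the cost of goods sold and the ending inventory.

Sale 1 (965) [FIFO — oldest first]: 210 @ $7.75 + 53 @ $12.95 + 316 @ $8.80 + 371 @ $8.80 + 15 @ $8.25 = $8,483.20
Ending inventory: 71 @ $8.25 + 254 @ $9.05 + 346 @ $10.80 + 215 @ $11.40 = $9,072.25

COGS = $8,483.20; ending inventory = $9,072.25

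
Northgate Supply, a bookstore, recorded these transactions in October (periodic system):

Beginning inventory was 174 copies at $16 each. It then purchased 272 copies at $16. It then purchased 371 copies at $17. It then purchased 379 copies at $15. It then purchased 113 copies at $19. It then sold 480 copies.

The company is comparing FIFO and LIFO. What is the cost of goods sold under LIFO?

COGS = $7,652

FIFO COGS: 174 @ $16 + 272 @ $16 + 34 @ $17 = $7,714
LIFO COGS: 113 @ $19 + 367 @ $15 = $7,652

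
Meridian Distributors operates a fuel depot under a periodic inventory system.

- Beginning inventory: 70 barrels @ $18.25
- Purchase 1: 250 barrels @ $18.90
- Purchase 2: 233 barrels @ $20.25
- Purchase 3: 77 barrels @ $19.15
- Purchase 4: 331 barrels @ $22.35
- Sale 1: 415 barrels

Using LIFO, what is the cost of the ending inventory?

Ending inventory = $10,579.00

Sale 1 (415) [LIFO — newest first]: 331 @ $22.35 + 77 @ $19.15 + 7 @ $20.25 = $9,014.15
Ending inventory: 70 @ $18.25 + 250 @ $18.90 + 226 @ $20.25 = $10,579.00
Check: goods available $19,593.15 = COGS $9,014.15 + ending $10,579.00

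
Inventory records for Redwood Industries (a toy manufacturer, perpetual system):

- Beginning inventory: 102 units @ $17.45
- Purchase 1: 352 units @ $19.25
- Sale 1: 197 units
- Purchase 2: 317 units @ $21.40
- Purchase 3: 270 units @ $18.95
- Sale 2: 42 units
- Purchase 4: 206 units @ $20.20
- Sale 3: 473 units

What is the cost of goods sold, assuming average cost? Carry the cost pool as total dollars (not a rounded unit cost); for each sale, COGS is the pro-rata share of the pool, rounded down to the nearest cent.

After Beginning: 102 on hand, pool $1,779.90 (≈ $17.4500 each)
After Purchase 1: 454 on hand, pool $8,555.90 (≈ $18.8456 each)
Sale 1, sell 197: 197/454 × $8,555.90 → $3,712.58
After Purchase 2: 574 on hand, pool $11,627.12 (≈ $20.2563 each)
After Purchase 3: 844 on hand, pool $16,743.62 (≈ $19.8384 each)
Sale 2, sell 42: 42/844 × $16,743.62 → $833.21
After Purchase 4: 1008 on hand, pool $20,071.61 (≈ $19.9123 each)
Sale 3, sell 473: 473/1008 × $20,071.61 → $9,418.52
Total COGS = $3,712.58 + $833.21 + $9,418.52 = $13,964.31
Ending inventory (cost pool remaining) = $10,653.09
Check: goods available $24,617.40 = COGS $13,964.31 + ending $10,653.09

COGS = $13,964.31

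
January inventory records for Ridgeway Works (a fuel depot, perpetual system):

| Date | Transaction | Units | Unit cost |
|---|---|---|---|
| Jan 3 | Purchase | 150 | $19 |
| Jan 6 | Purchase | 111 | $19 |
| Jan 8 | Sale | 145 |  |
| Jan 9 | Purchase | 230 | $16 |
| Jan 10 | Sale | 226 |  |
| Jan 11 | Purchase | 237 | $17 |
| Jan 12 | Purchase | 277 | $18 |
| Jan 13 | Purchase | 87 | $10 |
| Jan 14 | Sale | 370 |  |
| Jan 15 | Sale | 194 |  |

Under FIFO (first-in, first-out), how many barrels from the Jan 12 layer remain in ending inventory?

70

Jan 8, 145 sold [FIFO — oldest first]: 145 @ $19 = $2,755
Jan 10, 226 sold [FIFO — oldest first]: 5 @ $19 + 111 @ $19 + 110 @ $16 = $3,964
Jan 14, 370 sold [FIFO — oldest first]: 120 @ $16 + 237 @ $17 + 13 @ $18 = $6,183
Jan 15, 194 sold [FIFO — oldest first]: 194 @ $18 = $3,492
Total COGS = $2,755 + $3,964 + $6,183 + $3,492 = $16,394
Ending inventory: 70 @ $18 + 87 @ $10 = $2,130
Check: goods available $18,524 = COGS $16,394 + ending $2,130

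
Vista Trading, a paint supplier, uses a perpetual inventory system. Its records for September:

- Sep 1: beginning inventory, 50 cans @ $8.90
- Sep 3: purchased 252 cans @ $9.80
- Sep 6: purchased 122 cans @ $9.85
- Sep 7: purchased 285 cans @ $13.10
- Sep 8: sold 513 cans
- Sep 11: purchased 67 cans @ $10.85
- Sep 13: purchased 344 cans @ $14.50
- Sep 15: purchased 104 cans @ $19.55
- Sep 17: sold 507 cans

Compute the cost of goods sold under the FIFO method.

COGS = $12,114.75

Sep 8, 513 sold [FIFO — oldest first]: 50 @ $8.90 + 252 @ $9.80 + 122 @ $9.85 + 89 @ $13.10 = $5,282.20
Sep 17, 507 sold [FIFO — oldest first]: 196 @ $13.10 + 67 @ $10.85 + 244 @ $14.50 = $6,832.55
Total COGS = $5,282.20 + $6,832.55 = $12,114.75
Ending inventory: 100 @ $14.50 + 104 @ $19.55 = $3,483.20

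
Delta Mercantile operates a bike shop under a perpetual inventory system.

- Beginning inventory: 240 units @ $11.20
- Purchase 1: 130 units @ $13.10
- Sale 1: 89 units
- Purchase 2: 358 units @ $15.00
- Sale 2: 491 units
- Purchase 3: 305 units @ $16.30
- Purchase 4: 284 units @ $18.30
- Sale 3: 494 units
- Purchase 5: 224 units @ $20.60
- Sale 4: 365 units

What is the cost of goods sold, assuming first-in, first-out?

Sale 1 (89) [FIFO — oldest first]: 89 @ $11.20 = $996.80
Sale 2 (491) [FIFO — oldest first]: 151 @ $11.20 + 130 @ $13.10 + 210 @ $15.00 = $6,544.20
Sale 3 (494) [FIFO — oldest first]: 148 @ $15.00 + 305 @ $16.30 + 41 @ $18.30 = $7,941.80
Sale 4 (365) [FIFO — oldest first]: 243 @ $18.30 + 122 @ $20.60 = $6,960.10
Total COGS = $996.80 + $6,544.20 + $7,941.80 + $6,960.10 = $22,442.90
Ending inventory: 102 @ $20.60 = $2,101.20

COGS = $22,442.90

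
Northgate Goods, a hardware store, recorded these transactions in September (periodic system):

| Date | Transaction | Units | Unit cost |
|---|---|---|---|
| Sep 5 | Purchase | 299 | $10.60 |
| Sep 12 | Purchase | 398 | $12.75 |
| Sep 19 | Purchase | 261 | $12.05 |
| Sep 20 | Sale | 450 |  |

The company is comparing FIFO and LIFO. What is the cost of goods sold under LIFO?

COGS = $5,554.80

FIFO COGS: 299 @ $10.60 + 151 @ $12.75 = $5,094.65
LIFO COGS: 261 @ $12.05 + 189 @ $12.75 = $5,554.80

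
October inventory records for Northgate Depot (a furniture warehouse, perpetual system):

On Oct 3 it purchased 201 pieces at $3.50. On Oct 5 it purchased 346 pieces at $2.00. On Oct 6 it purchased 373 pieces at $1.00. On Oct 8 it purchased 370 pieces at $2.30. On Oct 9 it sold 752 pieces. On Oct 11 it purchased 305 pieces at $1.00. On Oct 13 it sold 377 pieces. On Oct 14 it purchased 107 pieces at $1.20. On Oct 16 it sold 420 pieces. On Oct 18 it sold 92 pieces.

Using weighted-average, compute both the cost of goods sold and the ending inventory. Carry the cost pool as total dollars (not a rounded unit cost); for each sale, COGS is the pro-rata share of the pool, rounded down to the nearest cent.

After Oct 3: 201 on hand, pool $703.50 (≈ $3.5000 each)
After Oct 5: 547 on hand, pool $1,395.50 (≈ $2.5512 each)
After Oct 6: 920 on hand, pool $1,768.50 (≈ $1.9223 each)
After Oct 8: 1290 on hand, pool $2,619.50 (≈ $2.0306 each)
Oct 9, sell 752: 752/1290 × $2,619.50 → $1,527.02
After Oct 11: 843 on hand, pool $1,397.48 (≈ $1.6577 each)
Oct 13, sell 377: 377/843 × $1,397.48 → $624.97
After Oct 14: 573 on hand, pool $900.91 (≈ $1.5723 each)
Oct 16, sell 420: 420/573 × $900.91 → $660.35
Oct 18, sell 92: 92/153 × $240.56 → $144.65
Total COGS = $1,527.02 + $624.97 + $660.35 + $144.65 = $2,956.99
Ending inventory (cost pool remaining) = $95.91

COGS = $2,956.99; ending inventory = $95.91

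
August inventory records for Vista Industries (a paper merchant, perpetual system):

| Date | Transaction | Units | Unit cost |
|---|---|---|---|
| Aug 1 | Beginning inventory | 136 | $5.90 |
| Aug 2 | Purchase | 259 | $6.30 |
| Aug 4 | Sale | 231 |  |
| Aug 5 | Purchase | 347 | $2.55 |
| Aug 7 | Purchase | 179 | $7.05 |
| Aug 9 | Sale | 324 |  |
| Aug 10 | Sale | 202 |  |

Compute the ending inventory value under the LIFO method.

Aug 4, 231 sold [LIFO — newest first]: 231 @ $6.30 = $1,455.30
Aug 9, 324 sold [LIFO — newest first]: 179 @ $7.05 + 145 @ $2.55 = $1,631.70
Aug 10, 202 sold [LIFO — newest first]: 202 @ $2.55 = $515.10
Total COGS = $1,455.30 + $1,631.70 + $515.10 = $3,602.10
Ending inventory: 136 @ $5.90 + 28 @ $6.30 = $978.80

Ending inventory = $978.80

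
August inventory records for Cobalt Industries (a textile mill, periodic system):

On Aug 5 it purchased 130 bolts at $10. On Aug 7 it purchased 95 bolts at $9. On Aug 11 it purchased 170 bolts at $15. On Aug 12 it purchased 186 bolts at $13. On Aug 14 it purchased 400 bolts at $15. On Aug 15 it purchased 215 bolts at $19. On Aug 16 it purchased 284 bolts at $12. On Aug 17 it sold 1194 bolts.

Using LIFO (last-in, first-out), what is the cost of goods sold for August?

Aug 17, 1194 sold [LIFO — newest first]: 284 @ $12 + 215 @ $19 + 400 @ $15 + 186 @ $13 + 109 @ $15 = $17,546
Ending inventory: 130 @ $10 + 95 @ $9 + 61 @ $15 = $3,070

COGS = $17,546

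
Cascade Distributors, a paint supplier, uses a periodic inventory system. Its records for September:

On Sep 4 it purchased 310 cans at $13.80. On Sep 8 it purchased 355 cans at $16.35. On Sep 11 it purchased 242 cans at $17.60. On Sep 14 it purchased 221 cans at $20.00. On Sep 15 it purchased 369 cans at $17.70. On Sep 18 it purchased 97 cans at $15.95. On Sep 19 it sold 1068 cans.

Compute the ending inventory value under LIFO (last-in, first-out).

Ending inventory = $7,809.60

Sep 19, 1068 sold [LIFO — newest first]: 97 @ $15.95 + 369 @ $17.70 + 221 @ $20.00 + 242 @ $17.60 + 139 @ $16.35 = $19,030.30
Ending inventory: 310 @ $13.80 + 216 @ $16.35 = $7,809.60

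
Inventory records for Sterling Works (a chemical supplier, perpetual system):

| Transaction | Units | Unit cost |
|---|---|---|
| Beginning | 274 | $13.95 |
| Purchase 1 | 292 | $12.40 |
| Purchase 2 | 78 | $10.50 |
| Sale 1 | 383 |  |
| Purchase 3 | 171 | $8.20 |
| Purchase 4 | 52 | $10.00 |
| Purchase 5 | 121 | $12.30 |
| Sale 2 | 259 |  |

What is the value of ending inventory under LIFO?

Sale 1 (383) [LIFO — newest first]: 78 @ $10.50 + 292 @ $12.40 + 13 @ $13.95 = $4,621.15
Sale 2 (259) [LIFO — newest first]: 121 @ $12.30 + 52 @ $10.00 + 86 @ $8.20 = $2,713.50
Total COGS = $4,621.15 + $2,713.50 = $7,334.65
Ending inventory: 261 @ $13.95 + 85 @ $8.20 = $4,337.95

Ending inventory = $4,337.95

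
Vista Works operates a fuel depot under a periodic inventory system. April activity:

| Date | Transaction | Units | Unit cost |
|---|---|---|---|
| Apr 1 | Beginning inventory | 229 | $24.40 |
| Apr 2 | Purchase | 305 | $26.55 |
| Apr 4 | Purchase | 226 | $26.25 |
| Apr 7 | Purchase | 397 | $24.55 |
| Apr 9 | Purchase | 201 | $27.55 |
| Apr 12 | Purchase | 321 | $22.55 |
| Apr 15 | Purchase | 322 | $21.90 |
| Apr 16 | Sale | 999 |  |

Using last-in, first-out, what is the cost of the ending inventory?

Apr 16, 999 sold [LIFO — newest first]: 322 @ $21.90 + 321 @ $22.55 + 201 @ $27.55 + 155 @ $24.55 = $23,633.15
Ending inventory: 229 @ $24.40 + 305 @ $26.55 + 226 @ $26.25 + 242 @ $24.55 = $25,558.95

Ending inventory = $25,558.95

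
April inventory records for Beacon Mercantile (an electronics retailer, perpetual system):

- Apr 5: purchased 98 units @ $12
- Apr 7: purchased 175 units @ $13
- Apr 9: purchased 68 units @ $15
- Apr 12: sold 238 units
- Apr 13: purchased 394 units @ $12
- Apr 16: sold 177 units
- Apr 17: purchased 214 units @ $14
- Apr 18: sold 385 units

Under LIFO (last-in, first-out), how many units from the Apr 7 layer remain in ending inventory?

Apr 12, 238 sold [LIFO — newest first]: 68 @ $15 + 170 @ $13 = $3,230
Apr 16, 177 sold [LIFO — newest first]: 177 @ $12 = $2,124
Apr 18, 385 sold [LIFO — newest first]: 214 @ $14 + 171 @ $12 = $5,048
Total COGS = $3,230 + $2,124 + $5,048 = $10,402
Ending inventory: 98 @ $12 + 5 @ $13 + 46 @ $12 = $1,793

5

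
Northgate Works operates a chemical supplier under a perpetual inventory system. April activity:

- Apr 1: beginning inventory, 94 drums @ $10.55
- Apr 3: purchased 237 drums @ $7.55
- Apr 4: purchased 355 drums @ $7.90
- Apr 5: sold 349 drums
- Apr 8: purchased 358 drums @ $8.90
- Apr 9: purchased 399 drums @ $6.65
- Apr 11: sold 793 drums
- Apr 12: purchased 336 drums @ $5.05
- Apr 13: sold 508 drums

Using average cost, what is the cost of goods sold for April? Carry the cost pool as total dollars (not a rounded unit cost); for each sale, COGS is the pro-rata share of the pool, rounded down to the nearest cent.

After Apr 1: 94 on hand, pool $991.70 (≈ $10.5500 each)
After Apr 3: 331 on hand, pool $2,781.05 (≈ $8.4020 each)
After Apr 4: 686 on hand, pool $5,585.55 (≈ $8.1422 each)
Apr 5, sell 349: 349/686 × $5,585.55 → $2,841.62
After Apr 8: 695 on hand, pool $5,930.13 (≈ $8.5326 each)
After Apr 9: 1094 on hand, pool $8,583.48 (≈ $7.8460 each)
Apr 11, sell 793: 793/1094 × $8,583.48 → $6,221.84
After Apr 12: 637 on hand, pool $4,058.44 (≈ $6.3712 each)
Apr 13, sell 508: 508/637 × $4,058.44 → $3,236.55
Total COGS = $2,841.62 + $6,221.84 + $3,236.55 = $12,300.01
Ending inventory (cost pool remaining) = $821.89

COGS = $12,300.01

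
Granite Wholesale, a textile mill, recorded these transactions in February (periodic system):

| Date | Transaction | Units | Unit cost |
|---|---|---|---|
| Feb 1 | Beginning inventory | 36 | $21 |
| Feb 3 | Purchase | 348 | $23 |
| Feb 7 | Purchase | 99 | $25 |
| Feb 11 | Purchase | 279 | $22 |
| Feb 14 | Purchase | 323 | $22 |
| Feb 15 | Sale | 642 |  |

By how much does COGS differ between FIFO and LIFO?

FIFO COGS: 36 @ $21 + 348 @ $23 + 99 @ $25 + 159 @ $22 = $14,733
LIFO COGS: 323 @ $22 + 279 @ $22 + 40 @ $25 = $14,244
Difference = |$14,733 − $14,244| = $489

$489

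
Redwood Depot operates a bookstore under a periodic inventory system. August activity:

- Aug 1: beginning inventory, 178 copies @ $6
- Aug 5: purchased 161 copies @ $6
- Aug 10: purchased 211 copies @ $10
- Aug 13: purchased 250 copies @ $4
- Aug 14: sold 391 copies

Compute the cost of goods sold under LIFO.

COGS = $2,410

Aug 14, 391 sold [LIFO — newest first]: 250 @ $4 + 141 @ $10 = $2,410
Ending inventory: 178 @ $6 + 161 @ $6 + 70 @ $10 = $2,734
Check: goods available $5,144 = COGS $2,410 + ending $2,734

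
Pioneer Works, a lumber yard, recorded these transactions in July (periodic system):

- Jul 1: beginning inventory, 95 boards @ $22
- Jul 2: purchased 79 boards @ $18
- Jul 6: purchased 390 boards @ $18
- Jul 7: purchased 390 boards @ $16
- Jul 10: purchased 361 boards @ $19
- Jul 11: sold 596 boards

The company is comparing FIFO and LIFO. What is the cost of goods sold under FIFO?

FIFO COGS: 95 @ $22 + 79 @ $18 + 390 @ $18 + 32 @ $16 = $11,044
LIFO COGS: 361 @ $19 + 235 @ $16 = $10,619

COGS = $11,044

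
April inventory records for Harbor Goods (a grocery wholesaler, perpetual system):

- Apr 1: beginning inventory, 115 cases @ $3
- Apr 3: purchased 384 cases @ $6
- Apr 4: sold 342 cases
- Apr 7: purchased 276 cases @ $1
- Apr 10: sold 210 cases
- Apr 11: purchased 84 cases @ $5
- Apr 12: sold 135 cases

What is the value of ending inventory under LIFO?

Ending inventory = $612

Apr 4, 342 sold [LIFO — newest first]: 342 @ $6 = $2,052
Apr 10, 210 sold [LIFO — newest first]: 210 @ $1 = $210
Apr 12, 135 sold [LIFO — newest first]: 84 @ $5 + 51 @ $1 = $471
Total COGS = $2,052 + $210 + $471 = $2,733
Ending inventory: 115 @ $3 + 42 @ $6 + 15 @ $1 = $612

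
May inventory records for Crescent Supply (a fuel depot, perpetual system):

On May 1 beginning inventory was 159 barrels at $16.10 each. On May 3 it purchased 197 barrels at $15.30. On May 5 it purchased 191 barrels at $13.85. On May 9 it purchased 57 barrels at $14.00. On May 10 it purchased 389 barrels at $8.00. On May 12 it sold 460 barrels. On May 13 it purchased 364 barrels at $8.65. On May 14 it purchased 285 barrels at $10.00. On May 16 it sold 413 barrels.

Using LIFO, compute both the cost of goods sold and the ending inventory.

May 12, 460 sold [LIFO — newest first]: 389 @ $8.00 + 57 @ $14.00 + 14 @ $13.85 = $4,103.90
May 16, 413 sold [LIFO — newest first]: 285 @ $10.00 + 128 @ $8.65 = $3,957.20
Total COGS = $4,103.90 + $3,957.20 = $8,061.10
Ending inventory: 159 @ $16.10 + 197 @ $15.30 + 177 @ $13.85 + 236 @ $8.65 = $10,066.85
Check: goods available $18,127.95 = COGS $8,061.10 + ending $10,066.85

COGS = $8,061.10; ending inventory = $10,066.85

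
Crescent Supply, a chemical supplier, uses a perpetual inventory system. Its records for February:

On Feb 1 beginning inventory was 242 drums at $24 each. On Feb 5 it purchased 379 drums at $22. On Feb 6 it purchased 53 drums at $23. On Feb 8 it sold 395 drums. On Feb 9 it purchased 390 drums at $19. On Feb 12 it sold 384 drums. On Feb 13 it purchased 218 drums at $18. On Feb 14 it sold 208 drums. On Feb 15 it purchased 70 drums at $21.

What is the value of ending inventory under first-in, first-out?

Feb 8, 395 sold [FIFO — oldest first]: 242 @ $24 + 153 @ $22 = $9,174
Feb 12, 384 sold [FIFO — oldest first]: 226 @ $22 + 53 @ $23 + 105 @ $19 = $8,186
Feb 14, 208 sold [FIFO — oldest first]: 208 @ $19 = $3,952
Total COGS = $9,174 + $8,186 + $3,952 = $21,312
Ending inventory: 77 @ $19 + 218 @ $18 + 70 @ $21 = $6,857
Check: goods available $28,169 = COGS $21,312 + ending $6,857

Ending inventory = $6,857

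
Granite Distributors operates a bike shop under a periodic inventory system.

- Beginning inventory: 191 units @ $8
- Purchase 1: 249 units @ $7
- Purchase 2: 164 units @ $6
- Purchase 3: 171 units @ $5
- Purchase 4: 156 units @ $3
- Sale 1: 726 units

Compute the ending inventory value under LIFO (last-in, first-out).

Sale 1 (726) [LIFO — newest first]: 156 @ $3 + 171 @ $5 + 164 @ $6 + 235 @ $7 = $3,952
Ending inventory: 191 @ $8 + 14 @ $7 = $1,626

Ending inventory = $1,626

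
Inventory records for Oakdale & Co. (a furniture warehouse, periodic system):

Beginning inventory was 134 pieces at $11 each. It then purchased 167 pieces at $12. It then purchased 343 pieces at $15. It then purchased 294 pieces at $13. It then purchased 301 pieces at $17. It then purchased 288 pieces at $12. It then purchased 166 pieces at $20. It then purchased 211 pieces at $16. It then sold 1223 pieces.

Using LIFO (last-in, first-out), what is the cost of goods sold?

Sale 1 (1223) [LIFO — newest first]: 211 @ $16 + 166 @ $20 + 288 @ $12 + 301 @ $17 + 257 @ $13 = $18,610
Ending inventory: 134 @ $11 + 167 @ $12 + 343 @ $15 + 37 @ $13 = $9,104
Check: goods available $27,714 = COGS $18,610 + ending $9,104

COGS = $18,610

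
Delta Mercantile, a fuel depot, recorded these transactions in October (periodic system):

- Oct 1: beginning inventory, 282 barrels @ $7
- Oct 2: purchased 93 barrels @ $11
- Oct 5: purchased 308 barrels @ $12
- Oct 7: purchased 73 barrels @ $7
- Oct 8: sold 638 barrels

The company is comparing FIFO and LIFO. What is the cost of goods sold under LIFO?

FIFO COGS: 282 @ $7 + 93 @ $11 + 263 @ $12 = $6,153
LIFO COGS: 73 @ $7 + 308 @ $12 + 93 @ $11 + 164 @ $7 = $6,378

COGS = $6,378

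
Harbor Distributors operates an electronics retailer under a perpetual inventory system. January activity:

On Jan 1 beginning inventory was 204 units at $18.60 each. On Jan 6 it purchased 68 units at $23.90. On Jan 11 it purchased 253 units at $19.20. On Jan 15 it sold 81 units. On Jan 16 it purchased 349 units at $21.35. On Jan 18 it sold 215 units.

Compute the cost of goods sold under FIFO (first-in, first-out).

Jan 15, 81 sold [FIFO — oldest first]: 81 @ $18.60 = $1,506.60
Jan 18, 215 sold [FIFO — oldest first]: 123 @ $18.60 + 68 @ $23.90 + 24 @ $19.20 = $4,373.80
Total COGS = $1,506.60 + $4,373.80 = $5,880.40
Ending inventory: 229 @ $19.20 + 349 @ $21.35 = $11,847.95
Check: goods available $17,728.35 = COGS $5,880.40 + ending $11,847.95

COGS = $5,880.40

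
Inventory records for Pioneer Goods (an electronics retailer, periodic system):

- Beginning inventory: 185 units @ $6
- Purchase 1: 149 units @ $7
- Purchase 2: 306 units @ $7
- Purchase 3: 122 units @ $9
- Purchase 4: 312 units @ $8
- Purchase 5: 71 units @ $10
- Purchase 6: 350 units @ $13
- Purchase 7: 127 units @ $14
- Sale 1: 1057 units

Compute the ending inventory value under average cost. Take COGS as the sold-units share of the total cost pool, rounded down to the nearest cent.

Ending inventory = $5,199.61

Sale 1, sell 1057: 1057/1622 × $14,927.00 → $9,727.39
Ending inventory (cost pool remaining) = $5,199.61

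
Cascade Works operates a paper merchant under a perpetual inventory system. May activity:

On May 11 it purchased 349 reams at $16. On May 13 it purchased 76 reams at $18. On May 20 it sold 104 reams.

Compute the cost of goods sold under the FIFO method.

COGS = $1,664

May 20, 104 sold [FIFO — oldest first]: 104 @ $16 = $1,664
Ending inventory: 245 @ $16 + 76 @ $18 = $5,288
Check: goods available $6,952 = COGS $1,664 + ending $5,288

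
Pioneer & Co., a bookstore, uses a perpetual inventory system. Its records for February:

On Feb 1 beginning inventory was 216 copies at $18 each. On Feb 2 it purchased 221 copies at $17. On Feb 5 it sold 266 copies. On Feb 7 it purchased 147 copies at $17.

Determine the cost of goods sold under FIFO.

Feb 5, 266 sold [FIFO — oldest first]: 216 @ $18 + 50 @ $17 = $4,738
Ending inventory: 171 @ $17 + 147 @ $17 = $5,406

COGS = $4,738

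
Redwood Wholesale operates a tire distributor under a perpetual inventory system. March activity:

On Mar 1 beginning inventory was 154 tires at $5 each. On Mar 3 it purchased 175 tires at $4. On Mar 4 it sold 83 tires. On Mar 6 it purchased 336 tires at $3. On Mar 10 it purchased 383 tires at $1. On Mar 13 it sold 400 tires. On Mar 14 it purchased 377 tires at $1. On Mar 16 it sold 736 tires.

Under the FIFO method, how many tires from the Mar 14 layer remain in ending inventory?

Mar 4, 83 sold [FIFO — oldest first]: 83 @ $5 = $415
Mar 13, 400 sold [FIFO — oldest first]: 71 @ $5 + 175 @ $4 + 154 @ $3 = $1,517
Mar 16, 736 sold [FIFO — oldest first]: 182 @ $3 + 383 @ $1 + 171 @ $1 = $1,100
Total COGS = $415 + $1,517 + $1,100 = $3,032
Ending inventory: 206 @ $1 = $206
Check: goods available $3,238 = COGS $3,032 + ending $206

206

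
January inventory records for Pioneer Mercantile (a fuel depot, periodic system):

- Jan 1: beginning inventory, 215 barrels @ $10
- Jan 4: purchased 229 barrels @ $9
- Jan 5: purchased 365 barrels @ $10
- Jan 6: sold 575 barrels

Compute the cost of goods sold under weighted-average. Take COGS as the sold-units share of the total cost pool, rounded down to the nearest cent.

Jan 6, sell 575: 575/809 × $7,861.00 → $5,587.23
Ending inventory (cost pool remaining) = $2,273.77

COGS = $5,587.23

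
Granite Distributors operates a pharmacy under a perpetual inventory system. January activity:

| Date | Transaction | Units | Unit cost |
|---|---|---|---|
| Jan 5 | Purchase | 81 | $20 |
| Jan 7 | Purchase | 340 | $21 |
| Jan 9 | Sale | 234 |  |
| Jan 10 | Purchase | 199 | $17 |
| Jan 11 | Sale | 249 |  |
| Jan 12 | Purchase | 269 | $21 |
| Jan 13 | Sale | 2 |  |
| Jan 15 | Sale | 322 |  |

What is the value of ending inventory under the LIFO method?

Jan 9, 234 sold [LIFO — newest first]: 234 @ $21 = $4,914
Jan 11, 249 sold [LIFO — newest first]: 199 @ $17 + 50 @ $21 = $4,433
Jan 13, 2 sold [LIFO — newest first]: 2 @ $21 = $42
Jan 15, 322 sold [LIFO — newest first]: 267 @ $21 + 55 @ $21 = $6,762
Total COGS = $4,914 + $4,433 + $42 + $6,762 = $16,151
Ending inventory: 81 @ $20 + 1 @ $21 = $1,641

Ending inventory = $1,641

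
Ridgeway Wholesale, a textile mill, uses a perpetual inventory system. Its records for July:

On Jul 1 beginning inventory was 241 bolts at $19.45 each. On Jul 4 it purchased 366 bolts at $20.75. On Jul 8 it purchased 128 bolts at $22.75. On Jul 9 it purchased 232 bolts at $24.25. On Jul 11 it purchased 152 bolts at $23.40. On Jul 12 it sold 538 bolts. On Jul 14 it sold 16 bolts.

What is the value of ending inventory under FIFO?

Ending inventory = $13,194.55

Jul 12, 538 sold [FIFO — oldest first]: 241 @ $19.45 + 297 @ $20.75 = $10,850.20
Jul 14, 16 sold [FIFO — oldest first]: 16 @ $20.75 = $332.00
Total COGS = $10,850.20 + $332.00 = $11,182.20
Ending inventory: 53 @ $20.75 + 128 @ $22.75 + 232 @ $24.25 + 152 @ $23.40 = $13,194.55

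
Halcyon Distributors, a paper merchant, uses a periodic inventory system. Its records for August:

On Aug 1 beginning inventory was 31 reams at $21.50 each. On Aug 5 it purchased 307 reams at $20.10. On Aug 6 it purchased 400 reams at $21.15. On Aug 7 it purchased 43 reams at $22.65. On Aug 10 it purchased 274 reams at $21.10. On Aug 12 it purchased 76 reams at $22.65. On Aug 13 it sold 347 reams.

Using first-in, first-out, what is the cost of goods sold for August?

COGS = $7,027.55

Aug 13, 347 sold [FIFO — oldest first]: 31 @ $21.50 + 307 @ $20.10 + 9 @ $21.15 = $7,027.55
Ending inventory: 391 @ $21.15 + 43 @ $22.65 + 274 @ $21.10 + 76 @ $22.65 = $16,746.40
Check: goods available $23,773.95 = COGS $7,027.55 + ending $16,746.40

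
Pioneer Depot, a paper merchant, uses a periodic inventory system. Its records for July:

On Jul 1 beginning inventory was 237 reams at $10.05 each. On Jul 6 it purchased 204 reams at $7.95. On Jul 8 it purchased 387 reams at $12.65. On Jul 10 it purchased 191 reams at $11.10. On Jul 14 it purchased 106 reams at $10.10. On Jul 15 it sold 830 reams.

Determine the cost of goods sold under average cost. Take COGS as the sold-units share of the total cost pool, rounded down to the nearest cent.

COGS = $8,919.65

Jul 15, sell 830: 830/1125 × $12,089.90 → $8,919.65
Ending inventory (cost pool remaining) = $3,170.25
Check: goods available $12,089.90 = COGS $8,919.65 + ending $3,170.25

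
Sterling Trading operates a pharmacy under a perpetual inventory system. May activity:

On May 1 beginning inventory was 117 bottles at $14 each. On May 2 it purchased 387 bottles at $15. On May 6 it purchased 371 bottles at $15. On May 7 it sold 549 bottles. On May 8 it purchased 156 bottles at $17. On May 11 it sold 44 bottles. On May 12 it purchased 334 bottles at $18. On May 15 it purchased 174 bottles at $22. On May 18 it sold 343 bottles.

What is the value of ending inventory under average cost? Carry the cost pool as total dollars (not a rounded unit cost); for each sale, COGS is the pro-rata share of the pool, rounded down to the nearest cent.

Ending inventory = $10,615.55

After May 1: 117 on hand, pool $1,638.00 (≈ $14.0000 each)
After May 2: 504 on hand, pool $7,443.00 (≈ $14.7679 each)
After May 6: 875 on hand, pool $13,008.00 (≈ $14.8663 each)
May 7, sell 549: 549/875 × $13,008.00 → $8,161.59
After May 8: 482 on hand, pool $7,498.41 (≈ $15.5569 each)
May 11, sell 44: 44/482 × $7,498.41 → $684.50
After May 12: 772 on hand, pool $12,825.91 (≈ $16.6139 each)
After May 15: 946 on hand, pool $16,653.91 (≈ $17.6046 each)
May 18, sell 343: 343/946 × $16,653.91 → $6,038.36
Total COGS = $8,161.59 + $684.50 + $6,038.36 = $14,884.45
Ending inventory (cost pool remaining) = $10,615.55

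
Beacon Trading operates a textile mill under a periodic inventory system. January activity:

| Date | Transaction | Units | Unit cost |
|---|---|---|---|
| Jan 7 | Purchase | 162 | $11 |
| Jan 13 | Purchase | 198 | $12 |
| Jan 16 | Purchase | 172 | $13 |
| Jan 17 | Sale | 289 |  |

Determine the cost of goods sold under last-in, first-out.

Jan 17, 289 sold [LIFO — newest first]: 172 @ $13 + 117 @ $12 = $3,640
Ending inventory: 162 @ $11 + 81 @ $12 = $2,754
Check: goods available $6,394 = COGS $3,640 + ending $2,754

COGS = $3,640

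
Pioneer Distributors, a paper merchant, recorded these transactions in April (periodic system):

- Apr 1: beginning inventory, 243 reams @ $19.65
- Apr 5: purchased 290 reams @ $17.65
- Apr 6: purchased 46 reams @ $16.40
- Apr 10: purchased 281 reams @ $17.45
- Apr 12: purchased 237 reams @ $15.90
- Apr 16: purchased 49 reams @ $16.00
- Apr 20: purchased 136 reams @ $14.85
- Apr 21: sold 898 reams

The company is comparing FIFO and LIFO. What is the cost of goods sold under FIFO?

FIFO COGS: 243 @ $19.65 + 290 @ $17.65 + 46 @ $16.40 + 281 @ $17.45 + 38 @ $15.90 = $16,155.50
LIFO COGS: 136 @ $14.85 + 49 @ $16.00 + 237 @ $15.90 + 281 @ $17.45 + 46 @ $16.40 + 149 @ $17.65 = $14,859.60

COGS = $16,155.50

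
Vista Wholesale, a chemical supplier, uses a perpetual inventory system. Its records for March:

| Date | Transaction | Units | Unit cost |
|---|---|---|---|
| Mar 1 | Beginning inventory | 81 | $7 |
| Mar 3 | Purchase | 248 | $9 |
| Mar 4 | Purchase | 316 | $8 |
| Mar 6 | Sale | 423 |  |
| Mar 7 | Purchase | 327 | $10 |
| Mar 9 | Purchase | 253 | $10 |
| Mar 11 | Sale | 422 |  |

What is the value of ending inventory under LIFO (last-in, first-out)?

Ending inventory = $3,416

Mar 6, 423 sold [LIFO — newest first]: 316 @ $8 + 107 @ $9 = $3,491
Mar 11, 422 sold [LIFO — newest first]: 253 @ $10 + 169 @ $10 = $4,220
Total COGS = $3,491 + $4,220 = $7,711
Ending inventory: 81 @ $7 + 141 @ $9 + 158 @ $10 = $3,416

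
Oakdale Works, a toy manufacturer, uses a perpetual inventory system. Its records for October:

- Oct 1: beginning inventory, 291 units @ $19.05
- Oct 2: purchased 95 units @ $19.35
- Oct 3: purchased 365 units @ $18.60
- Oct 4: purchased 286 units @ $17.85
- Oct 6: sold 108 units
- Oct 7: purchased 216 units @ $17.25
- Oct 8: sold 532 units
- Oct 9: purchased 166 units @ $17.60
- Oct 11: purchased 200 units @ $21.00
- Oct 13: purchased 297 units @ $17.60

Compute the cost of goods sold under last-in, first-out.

Oct 6, 108 sold [LIFO — newest first]: 108 @ $17.85 = $1,927.80
Oct 8, 532 sold [LIFO — newest first]: 216 @ $17.25 + 178 @ $17.85 + 138 @ $18.60 = $9,470.10
Total COGS = $1,927.80 + $9,470.10 = $11,397.90
Ending inventory: 291 @ $19.05 + 95 @ $19.35 + 227 @ $18.60 + 166 @ $17.60 + 200 @ $21.00 + 297 @ $17.60 = $23,952.80

COGS = $11,397.90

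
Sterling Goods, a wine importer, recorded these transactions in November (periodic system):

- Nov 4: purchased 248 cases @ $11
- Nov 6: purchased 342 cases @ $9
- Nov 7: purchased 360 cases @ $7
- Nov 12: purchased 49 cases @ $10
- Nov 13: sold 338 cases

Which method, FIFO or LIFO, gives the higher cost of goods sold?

FIFO

FIFO COGS: 248 @ $11 + 90 @ $9 = $3,538
LIFO COGS: 49 @ $10 + 289 @ $7 = $2,513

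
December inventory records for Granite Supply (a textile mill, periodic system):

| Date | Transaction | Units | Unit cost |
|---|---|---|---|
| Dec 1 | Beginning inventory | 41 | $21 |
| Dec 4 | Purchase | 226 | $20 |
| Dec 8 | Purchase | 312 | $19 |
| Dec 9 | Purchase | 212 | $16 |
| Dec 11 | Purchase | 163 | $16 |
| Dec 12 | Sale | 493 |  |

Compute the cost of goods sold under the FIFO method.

Dec 12, 493 sold [FIFO — oldest first]: 41 @ $21 + 226 @ $20 + 226 @ $19 = $9,675
Ending inventory: 86 @ $19 + 212 @ $16 + 163 @ $16 = $7,634

COGS = $9,675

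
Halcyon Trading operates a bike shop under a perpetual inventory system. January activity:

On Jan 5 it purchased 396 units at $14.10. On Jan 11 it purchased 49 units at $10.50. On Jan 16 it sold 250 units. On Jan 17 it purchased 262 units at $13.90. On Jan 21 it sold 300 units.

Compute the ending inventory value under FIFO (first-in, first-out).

Ending inventory = $2,182.30

Jan 16, 250 sold [FIFO — oldest first]: 250 @ $14.10 = $3,525.00
Jan 21, 300 sold [FIFO — oldest first]: 146 @ $14.10 + 49 @ $10.50 + 105 @ $13.90 = $4,032.60
Total COGS = $3,525.00 + $4,032.60 = $7,557.60
Ending inventory: 157 @ $13.90 = $2,182.30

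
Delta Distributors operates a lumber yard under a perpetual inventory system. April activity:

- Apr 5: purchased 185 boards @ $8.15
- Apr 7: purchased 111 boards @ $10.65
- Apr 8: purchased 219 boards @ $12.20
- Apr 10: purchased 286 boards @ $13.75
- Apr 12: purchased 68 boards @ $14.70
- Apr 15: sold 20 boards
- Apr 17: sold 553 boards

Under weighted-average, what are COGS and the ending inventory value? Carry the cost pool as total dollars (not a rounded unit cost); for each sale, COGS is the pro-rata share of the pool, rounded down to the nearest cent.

COGS = $6,787.51; ending inventory = $3,506.29

After Apr 5: 185 on hand, pool $1,507.75 (≈ $8.1500 each)
After Apr 7: 296 on hand, pool $2,689.90 (≈ $9.0875 each)
After Apr 8: 515 on hand, pool $5,361.70 (≈ $10.4111 each)
After Apr 10: 801 on hand, pool $9,294.20 (≈ $11.6032 each)
After Apr 12: 869 on hand, pool $10,293.80 (≈ $11.8456 each)
Apr 15, sell 20: 20/869 × $10,293.80 → $236.91
Apr 17, sell 553: 553/849 × $10,056.89 → $6,550.60
Total COGS = $236.91 + $6,550.60 = $6,787.51
Ending inventory (cost pool remaining) = $3,506.29
Check: goods available $10,293.80 = COGS $6,787.51 + ending $3,506.29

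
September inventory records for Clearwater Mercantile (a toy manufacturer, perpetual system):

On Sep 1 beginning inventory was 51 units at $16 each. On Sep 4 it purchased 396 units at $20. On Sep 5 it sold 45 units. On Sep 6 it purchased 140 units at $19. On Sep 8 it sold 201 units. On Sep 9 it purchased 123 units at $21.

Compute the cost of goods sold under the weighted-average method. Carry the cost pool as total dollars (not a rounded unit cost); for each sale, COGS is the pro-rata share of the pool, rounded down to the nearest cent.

After Sep 1: 51 on hand, pool $816.00 (≈ $16.0000 each)
After Sep 4: 447 on hand, pool $8,736.00 (≈ $19.5436 each)
Sep 5, sell 45: 45/447 × $8,736.00 → $879.46
After Sep 6: 542 on hand, pool $10,516.54 (≈ $19.4032 each)
Sep 8, sell 201: 201/542 × $10,516.54 → $3,900.04
After Sep 9: 464 on hand, pool $9,199.50 (≈ $19.8265 each)
Total COGS = $879.46 + $3,900.04 = $4,779.50
Ending inventory (cost pool remaining) = $9,199.50
Check: goods available $13,979.00 = COGS $4,779.50 + ending $9,199.50

COGS = $4,779.50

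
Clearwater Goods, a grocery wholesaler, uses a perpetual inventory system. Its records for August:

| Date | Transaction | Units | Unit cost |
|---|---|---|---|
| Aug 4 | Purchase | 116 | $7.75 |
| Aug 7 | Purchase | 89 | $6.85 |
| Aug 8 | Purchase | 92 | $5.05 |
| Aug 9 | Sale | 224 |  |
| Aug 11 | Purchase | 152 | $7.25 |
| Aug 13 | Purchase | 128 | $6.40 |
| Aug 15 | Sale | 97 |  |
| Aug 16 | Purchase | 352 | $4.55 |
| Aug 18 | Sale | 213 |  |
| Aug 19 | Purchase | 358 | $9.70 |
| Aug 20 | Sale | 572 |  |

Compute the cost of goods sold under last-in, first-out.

Aug 9, 224 sold [LIFO — newest first]: 92 @ $5.05 + 89 @ $6.85 + 43 @ $7.75 = $1,407.50
Aug 15, 97 sold [LIFO — newest first]: 97 @ $6.40 = $620.80
Aug 18, 213 sold [LIFO — newest first]: 213 @ $4.55 = $969.15
Aug 20, 572 sold [LIFO — newest first]: 358 @ $9.70 + 139 @ $4.55 + 31 @ $6.40 + 44 @ $7.25 = $4,622.45
Total COGS = $1,407.50 + $620.80 + $969.15 + $4,622.45 = $7,619.90
Ending inventory: 73 @ $7.75 + 108 @ $7.25 = $1,348.75

COGS = $7,619.90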